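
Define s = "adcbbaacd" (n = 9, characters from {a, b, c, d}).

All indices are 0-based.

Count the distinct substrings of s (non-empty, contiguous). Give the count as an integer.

40

rank | idx | suffix
   0 |   5 | aacd
   1 |   6 | acd
   2 |   0 | adcbbaacd
   3 |   4 | baacd
   4 |   3 | bbaacd
   5 |   2 | cbbaacd
   6 |   7 | cd
   7 |   8 | d
   8 |   1 | dcbbaacd

SA = [5, 6, 0, 4, 3, 2, 7, 8, 1]
i: (SA[i-1],SA[i]) lcp shared
  1: (5,6) 1 'a'
  2: (6,0) 1 'a'
  3: (0,4) 0 ''
  4: (4,3) 1 'b'
  5: (3,2) 0 ''
  6: (2,7) 1 'c'
  7: (7,8) 0 ''
  8: (8,1) 1 'd'

n(n+1)/2 = 9·10/2 = 45
Σ LCP = 0 + 1 + 1 + 0 + 1 + 0 + 1 + 0 + 1 = 5
distinct = 45 − 5 = 40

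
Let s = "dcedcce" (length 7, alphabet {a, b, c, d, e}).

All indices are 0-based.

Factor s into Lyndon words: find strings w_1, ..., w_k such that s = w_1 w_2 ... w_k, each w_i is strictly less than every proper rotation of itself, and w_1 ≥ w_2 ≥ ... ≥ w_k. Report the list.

["d", "ced", "cce"]

emit factor 1: 'd' (i=0, period=1)
emit factor 2: 'ced' (i=1, period=3)
emit factor 3: 'cce' (i=4, period=3)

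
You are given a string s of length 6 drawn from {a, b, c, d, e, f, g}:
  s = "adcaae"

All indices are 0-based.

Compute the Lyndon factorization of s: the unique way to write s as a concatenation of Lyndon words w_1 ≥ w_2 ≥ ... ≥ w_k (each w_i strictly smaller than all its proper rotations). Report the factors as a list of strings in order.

["adc", "aae"]

emit factor 1: 'adc' (i=0, period=3)
emit factor 2: 'aae' (i=3, period=3)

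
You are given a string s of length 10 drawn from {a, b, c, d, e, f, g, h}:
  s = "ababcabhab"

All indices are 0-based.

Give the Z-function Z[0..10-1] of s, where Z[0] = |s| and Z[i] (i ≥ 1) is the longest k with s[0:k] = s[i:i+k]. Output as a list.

Z[0]=10
i=1: outside box; Z[1]=0
i=2: outside box; Z[2]=2 extend→box=[2,4)
i=3: min(r-i=1, Z[1]=0)=0; Z[3]=0
i=4: outside box; Z[4]=0
i=5: outside box; Z[5]=2 extend→box=[5,7)
i=6: min(r-i=1, Z[1]=0)=0; Z[6]=0
i=7: outside box; Z[7]=0
i=8: outside box; Z[8]=2 extend→box=[8,10)
i=9: min(r-i=1, Z[1]=0)=0; Z[9]=0

[10, 0, 2, 0, 0, 2, 0, 0, 2, 0]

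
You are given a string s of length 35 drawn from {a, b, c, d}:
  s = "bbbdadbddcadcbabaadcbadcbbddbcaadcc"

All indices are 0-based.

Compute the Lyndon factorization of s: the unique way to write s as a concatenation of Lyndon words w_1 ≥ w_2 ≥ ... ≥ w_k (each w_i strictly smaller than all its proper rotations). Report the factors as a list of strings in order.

emit factor 1: 'bbbd' (i=0, period=4)
emit factor 2: 'adbddcadcb' (i=4, period=10)
emit factor 3: 'ab' (i=14, period=2)
emit factor 4: 'aadcbadcbbddbcaadcc' (i=16, period=19)

["bbbd", "adbddcadcb", "ab", "aadcbadcbbddbcaadcc"]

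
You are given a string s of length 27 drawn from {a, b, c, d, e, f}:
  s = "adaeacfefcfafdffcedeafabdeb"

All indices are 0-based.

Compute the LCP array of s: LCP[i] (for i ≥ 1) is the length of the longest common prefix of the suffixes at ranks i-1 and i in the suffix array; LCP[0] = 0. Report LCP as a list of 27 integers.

[0, 1, 1, 1, 1, 2, 0, 1, 0, 1, 2, 0, 1, 2, 1, 0, 2, 1, 1, 1, 0, 2, 1, 2, 1, 1, 1]

rank→(start, suffix):
  0 → (22, 'abdeb')
  1 → (4, 'acfefcfafdffcedeafabdeb')
  2 → (0, 'adaeacfefcfafdffcedeafabdeb')
  3 → (2, 'aeacfefcfafdffcedeafabdeb')
  4 → (20, 'afabdeb')
  5 → (11, 'afdffcedeafabdeb')
  6 → (26, 'b')
  7 → (23, 'bdeb')
  8 → (16, 'cedeafabdeb')
  9 → (9, 'cfafdffcedeafabdeb')
  10 → (5, 'cfefcfafdffcedeafabdeb')
  11 → (1, 'daeacfefcfafdffcedeafabdeb')
  12 → (18, 'deafabdeb')
  13 → (24, 'deb')
  14 → (13, 'dffcedeafabdeb')
  15 → (3, 'eacfefcfafdffcedeafabdeb')
  16 → (19, 'eafabdeb')
  17 → (25, 'eb')
  18 → (17, 'edeafabdeb')
  19 → (7, 'efcfafdffcedeafabdeb')
  20 → (21, 'fabdeb')
  21 → (10, 'fafdffcedeafabdeb')
  22 → (15, 'fcedeafabdeb')
  23 → (8, 'fcfafdffcedeafabdeb')
  24 → (12, 'fdffcedeafabdeb')
  25 → (6, 'fefcfafdffcedeafabdeb')
  26 → (14, 'ffcedeafabdeb')

SA = [22, 4, 0, 2, 20, 11, 26, 23, 16, 9, 5, 1, 18, 24, 13, 3, 19, 25, 17, 7, 21, 10, 15, 8, 12, 6, 14]
i: (SA[i-1],SA[i]) lcp shared
  1: (22,4) 1 'a'
  2: (4,0) 1 'a'
  3: (0,2) 1 'a'
  4: (2,20) 1 'a'
  5: (20,11) 2 'af'
  6: (11,26) 0 ''
  7: (26,23) 1 'b'
  8: (23,16) 0 ''
  9: (16,9) 1 'c'
  10: (9,5) 2 'cf'
  11: (5,1) 0 ''
  12: (1,18) 1 'd'
  13: (18,24) 2 'de'
  14: (24,13) 1 'd'
  15: (13,3) 0 ''
  16: (3,19) 2 'ea'
  17: (19,25) 1 'e'
  18: (25,17) 1 'e'
  19: (17,7) 1 'e'
  20: (7,21) 0 ''
  21: (21,10) 2 'fa'
  22: (10,15) 1 'f'
  23: (15,8) 2 'fc'
  24: (8,12) 1 'f'
  25: (12,6) 1 'f'
  26: (6,14) 1 'f'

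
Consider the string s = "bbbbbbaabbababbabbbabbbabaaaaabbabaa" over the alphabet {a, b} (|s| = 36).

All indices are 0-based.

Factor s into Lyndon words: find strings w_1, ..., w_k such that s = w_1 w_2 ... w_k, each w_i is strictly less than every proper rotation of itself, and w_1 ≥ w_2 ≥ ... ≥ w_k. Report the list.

["b", "b", "b", "b", "b", "b", "aabbababbabbbabbbab", "aaaaabbab", "a", "a"]

emit factor 1: 'b' (i=0, period=1)
emit factor 2: 'b' (i=1, period=1)
emit factor 3: 'b' (i=2, period=1)
emit factor 4: 'b' (i=3, period=1)
emit factor 5: 'b' (i=4, period=1)
emit factor 6: 'b' (i=5, period=1)
emit factor 7: 'aabbababbabbbabbbab' (i=6, period=19)
emit factor 8: 'aaaaabbab' (i=25, period=9)
emit factor 9: 'a' (i=34, period=1)
emit factor 10: 'a' (i=35, period=1)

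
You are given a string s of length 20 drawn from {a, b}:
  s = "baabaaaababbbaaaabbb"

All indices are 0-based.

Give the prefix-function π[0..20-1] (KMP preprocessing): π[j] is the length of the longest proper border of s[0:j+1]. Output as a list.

π[0] = 0
j=1 s[j]='a': π[1]=0 (border '')
j=2 s[j]='a': π[2]=0 (border '')
j=3 s[j]='b': π[3]=1 (border 'b')
j=4 s[j]='a': π[4]=2 (border 'ba')
j=5 s[j]='a': π[5]=3 (border 'baa')
j=6 s[j]='a': k: 3→0; π[6]=0 (border '')
j=7 s[j]='a': π[7]=0 (border '')
j=8 s[j]='b': π[8]=1 (border 'b')
j=9 s[j]='a': π[9]=2 (border 'ba')
j=10 s[j]='b': k: 2→0; π[10]=1 (border 'b')
j=11 s[j]='b': k: 1→0; π[11]=1 (border 'b')
j=12 s[j]='b': k: 1→0; π[12]=1 (border 'b')
j=13 s[j]='a': π[13]=2 (border 'ba')
j=14 s[j]='a': π[14]=3 (border 'baa')
j=15 s[j]='a': k: 3→0; π[15]=0 (border '')
j=16 s[j]='a': π[16]=0 (border '')
j=17 s[j]='b': π[17]=1 (border 'b')
j=18 s[j]='b': k: 1→0; π[18]=1 (border 'b')
j=19 s[j]='b': k: 1→0; π[19]=1 (border 'b')

[0, 0, 0, 1, 2, 3, 0, 0, 1, 2, 1, 1, 1, 2, 3, 0, 0, 1, 1, 1]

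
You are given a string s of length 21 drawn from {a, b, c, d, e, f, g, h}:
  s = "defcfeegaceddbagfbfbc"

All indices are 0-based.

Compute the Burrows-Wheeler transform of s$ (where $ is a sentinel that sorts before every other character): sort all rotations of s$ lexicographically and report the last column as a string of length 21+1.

cgbdffbafde$cfdebgecea

rank  rotation                last
    0  $defcfeegaceddbagfbfbc  c
    1  aceddbagfbfbc$defcfeeg  g
    2  agfbfbc$defcfeegaceddb  b
    3  bagfbfbc$defcfeegacedd  d
    4  bc$defcfeegaceddbagfbf  f
    5  bfbc$defcfeegaceddbagf  f
    6  c$defcfeegaceddbagfbfb  b
    7  ceddbagfbfbc$defcfeega  a
    8  cfeegaceddbagfbfbc$def  f
    9  dbagfbfbc$defcfeegaced  d
   10  ddbagfbfbc$defcfeegace  e
   11  defcfeegaceddbagfbfbc$  $
   12  eddbagfbfbc$defcfeegac  c
   13  eegaceddbagfbfbc$defcf  f
   14  efcfeegaceddbagfbfbc$d  d
   15  egaceddbagfbfbc$defcfe  e
   16  fbc$defcfeegaceddbagfb  b
   17  fbfbc$defcfeegaceddbag  g
   18  fcfeegaceddbagfbfbc$de  e
   19  feegaceddbagfbfbc$defc  c
   20  gaceddbagfbfbc$defcfee  e
   21  gfbfbc$defcfeegaceddba  a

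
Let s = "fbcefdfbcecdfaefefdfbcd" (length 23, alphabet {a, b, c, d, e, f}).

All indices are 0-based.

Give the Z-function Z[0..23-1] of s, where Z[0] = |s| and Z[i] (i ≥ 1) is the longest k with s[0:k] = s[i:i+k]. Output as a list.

Z[0]=23
i=1: fresh scan; Z[1]=0
i=2: fresh scan; Z[2]=0
i=3: fresh scan; Z[3]=0
i=4: fresh scan; Z[4]=1 scan→box=[4,5)
i=5: fresh scan; Z[5]=0
i=6: fresh scan; Z[6]=4 scan→box=[6,10)
i=7: min(r-i=3, Z[1]=0)=0; Z[7]=0
i=8: min(r-i=2, Z[2]=0)=0; Z[8]=0
i=9: min(r-i=1, Z[3]=0)=0; Z[9]=0
i=10: fresh scan; Z[10]=0
i=11: fresh scan; Z[11]=0
i=12: fresh scan; Z[12]=1 scan→box=[12,13)
i=13: fresh scan; Z[13]=0
i=14: fresh scan; Z[14]=0
i=15: fresh scan; Z[15]=1 scan→box=[15,16)
i=16: fresh scan; Z[16]=0
i=17: fresh scan; Z[17]=1 scan→box=[17,18)
i=18: fresh scan; Z[18]=0
i=19: fresh scan; Z[19]=3 scan→box=[19,22)
i=20: min(r-i=2, Z[1]=0)=0; Z[20]=0
i=21: min(r-i=1, Z[2]=0)=0; Z[21]=0
i=22: fresh scan; Z[22]=0

[23, 0, 0, 0, 1, 0, 4, 0, 0, 0, 0, 0, 1, 0, 0, 1, 0, 1, 0, 3, 0, 0, 0]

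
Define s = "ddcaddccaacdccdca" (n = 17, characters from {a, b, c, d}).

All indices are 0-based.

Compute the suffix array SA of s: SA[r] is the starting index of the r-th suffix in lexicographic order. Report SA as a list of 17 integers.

sorted suffixes:
  #0 SA[0]=16  'a'
  #1 SA[1]=8  'aacdccdca'
  #2 SA[2]=9  'acdccdca'
  #3 SA[3]=3  'addccaacdccdca'
  #4 SA[4]=15  'ca'
  #5 SA[5]=7  'caacdccdca'
  #6 SA[6]=2  'caddccaacdccdca'
  #7 SA[7]=6  'ccaacdccdca'
  #8 SA[8]=12  'ccdca'
  #9 SA[9]=13  'cdca'
  #10 SA[10]=10  'cdccdca'
  #11 SA[11]=14  'dca'
  #12 SA[12]=1  'dcaddccaacdccdca'
  #13 SA[13]=5  'dccaacdccdca'
  #14 SA[14]=11  'dccdca'
  #15 SA[15]=0  'ddcaddccaacdccdca'
  #16 SA[16]=4  'ddccaacdccdca'

[16, 8, 9, 3, 15, 7, 2, 6, 12, 13, 10, 14, 1, 5, 11, 0, 4]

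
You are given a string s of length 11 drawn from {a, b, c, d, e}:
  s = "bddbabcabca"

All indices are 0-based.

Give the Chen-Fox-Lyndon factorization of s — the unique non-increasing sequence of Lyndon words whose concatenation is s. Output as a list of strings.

emit factor 1: 'bdd' (i=0, period=3)
emit factor 2: 'b' (i=3, period=1)
emit factor 3: 'abc' (i=4, period=3)
emit factor 4: 'abc' (i=7, period=3)
emit factor 5: 'a' (i=10, period=1)

["bdd", "b", "abc", "abc", "a"]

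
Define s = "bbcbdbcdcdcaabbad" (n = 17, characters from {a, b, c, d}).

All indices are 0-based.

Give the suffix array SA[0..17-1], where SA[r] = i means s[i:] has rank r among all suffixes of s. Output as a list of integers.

rank | idx | suffix
   0 |  11 | aabbad
   1 |  12 | abbad
   2 |  15 | ad
   3 |  14 | bad
   4 |  13 | bbad
   5 |   0 | bbcbdbcdcdcaabbad
   6 |   1 | bcbdbcdcdcaabbad
   7 |   5 | bcdcdcaabbad
   8 |   3 | bdbcdcdcaabbad
   9 |  10 | caabbad
  10 |   2 | cbdbcdcdcaabbad
  11 |   8 | cdcaabbad
  12 |   6 | cdcdcaabbad
  13 |  16 | d
  14 |   4 | dbcdcdcaabbad
  15 |   9 | dcaabbad
  16 |   7 | dcdcaabbad

[11, 12, 15, 14, 13, 0, 1, 5, 3, 10, 2, 8, 6, 16, 4, 9, 7]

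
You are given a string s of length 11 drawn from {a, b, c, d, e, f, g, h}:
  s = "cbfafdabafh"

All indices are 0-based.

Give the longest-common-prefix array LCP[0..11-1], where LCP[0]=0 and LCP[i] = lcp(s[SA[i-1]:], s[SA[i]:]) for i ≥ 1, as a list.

[0, 1, 2, 0, 1, 0, 0, 0, 1, 1, 0]

sorted suffixes:
  #0 SA[0]=6  'abafh'
  #1 SA[1]=3  'afdabafh'
  #2 SA[2]=8  'afh'
  #3 SA[3]=7  'bafh'
  #4 SA[4]=1  'bfafdabafh'
  #5 SA[5]=0  'cbfafdabafh'
  #6 SA[6]=5  'dabafh'
  #7 SA[7]=2  'fafdabafh'
  #8 SA[8]=4  'fdabafh'
  #9 SA[9]=9  'fh'
  #10 SA[10]=10  'h'

SA = [6, 3, 8, 7, 1, 0, 5, 2, 4, 9, 10]
[i] adj suffixes → lcp
  [1] 6/3 → 1 ('a')
  [2] 3/8 → 2 ('af')
  [3] 8/7 → 0 ('')
  [4] 7/1 → 1 ('b')
  [5] 1/0 → 0 ('')
  [6] 0/5 → 0 ('')
  [7] 5/2 → 0 ('')
  [8] 2/4 → 1 ('f')
  [9] 4/9 → 1 ('f')
  [10] 9/10 → 0 ('')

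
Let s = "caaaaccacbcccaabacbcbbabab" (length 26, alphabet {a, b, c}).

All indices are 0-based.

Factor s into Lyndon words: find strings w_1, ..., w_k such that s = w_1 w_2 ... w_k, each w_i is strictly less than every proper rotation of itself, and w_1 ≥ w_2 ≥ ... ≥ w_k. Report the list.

["c", "aaaaccacbcccaabacbcbbabab"]

emit factor 1: 'c' (i=0, period=1)
emit factor 2: 'aaaaccacbcccaabacbcbbabab' (i=1, period=25)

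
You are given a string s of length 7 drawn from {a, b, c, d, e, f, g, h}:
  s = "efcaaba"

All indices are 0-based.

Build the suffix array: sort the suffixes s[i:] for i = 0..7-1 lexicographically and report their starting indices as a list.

[6, 3, 4, 5, 2, 0, 1]

rank→(start, suffix):
  0 → (6, 'a')
  1 → (3, 'aaba')
  2 → (4, 'aba')
  3 → (5, 'ba')
  4 → (2, 'caaba')
  5 → (0, 'efcaaba')
  6 → (1, 'fcaaba')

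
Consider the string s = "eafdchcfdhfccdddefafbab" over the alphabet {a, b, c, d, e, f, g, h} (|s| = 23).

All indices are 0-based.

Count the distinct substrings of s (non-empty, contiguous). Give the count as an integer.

257

rank | idx | suffix
   0 |  21 | ab
   1 |  18 | afbab
   2 |   1 | afdchcfdhfccdddefafbab
   3 |  22 | b
   4 |  20 | bab
   5 |  11 | ccdddefafbab
   6 |  12 | cdddefafbab
   7 |   6 | cfdhfccdddefafbab
   8 |   4 | chcfdhfccdddefafbab
   9 |   3 | dchcfdhfccdddefafbab
  10 |  13 | dddefafbab
  11 |  14 | ddefafbab
  12 |  15 | defafbab
  13 |   8 | dhfccdddefafbab
  14 |   0 | eafdchcfdhfccdddefafbab
  15 |  16 | efafbab
  16 |  17 | fafbab
  17 |  19 | fbab
  18 |  10 | fccdddefafbab
  19 |   2 | fdchcfdhfccdddefafbab
  20 |   7 | fdhfccdddefafbab
  21 |   5 | hcfdhfccdddefafbab
  22 |   9 | hfccdddefafbab

SA = [21, 18, 1, 22, 20, 11, 12, 6, 4, 3, 13, 14, 15, 8, 0, 16, 17, 19, 10, 2, 7, 5, 9]
i: (SA[i-1],SA[i]) lcp shared
  1: (21,18) 1 'a'
  2: (18,1) 2 'af'
  3: (1,22) 0 ''
  4: (22,20) 1 'b'
  5: (20,11) 0 ''
  6: (11,12) 1 'c'
  7: (12,6) 1 'c'
  8: (6,4) 1 'c'
  9: (4,3) 0 ''
  10: (3,13) 1 'd'
  11: (13,14) 2 'dd'
  12: (14,15) 1 'd'
  13: (15,8) 1 'd'
  14: (8,0) 0 ''
  15: (0,16) 1 'e'
  16: (16,17) 0 ''
  17: (17,19) 1 'f'
  18: (19,10) 1 'f'
  19: (10,2) 1 'f'
  20: (2,7) 2 'fd'
  21: (7,5) 0 ''
  22: (5,9) 1 'h'

n(n+1)/2 = 23·24/2 = 276
Σ LCP = 0 + 1 + 2 + 0 + 1 + 0 + 1 + 1 + 1 + 0 + 1 + 2 + 1 + 1 + 0 + 1 + 0 + 1 + 1 + 1 + 2 + 0 + 1 = 19
distinct = 276 − 19 = 257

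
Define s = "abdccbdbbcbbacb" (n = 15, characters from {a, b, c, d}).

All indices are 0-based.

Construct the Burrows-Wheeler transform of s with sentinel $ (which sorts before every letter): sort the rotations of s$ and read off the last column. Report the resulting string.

rank  rotation          last
    0  $abdccbdbbcbbacb  b
    1  abdccbdbbcbbacb$  $
    2  acb$abdccbdbbcbb  b
    3  b$abdccbdbbcbbac  c
    4  bacb$abdccbdbbcb  b
    5  bbacb$abdccbdbbc  c
    6  bbcbbacb$abdccbd  d
    7  bcbbacb$abdccbdb  b
    8  bdbbcbbacb$abdcc  c
    9  bdccbdbbcbbacb$a  a
   10  cb$abdccbdbbcbba  a
   11  cbbacb$abdccbdbb  b
   12  cbdbbcbbacb$abdc  c
   13  ccbdbbcbbacb$abd  d
   14  dbbcbbacb$abdccb  b
   15  dccbdbbcbbacb$ab  b

b$bcbcdbcaabcdbb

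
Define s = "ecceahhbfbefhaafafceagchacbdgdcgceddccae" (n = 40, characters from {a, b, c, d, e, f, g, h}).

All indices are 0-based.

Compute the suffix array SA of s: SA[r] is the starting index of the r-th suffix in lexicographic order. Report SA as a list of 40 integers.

[13, 24, 38, 14, 16, 20, 4, 26, 9, 7, 37, 25, 36, 1, 18, 2, 32, 30, 22, 35, 29, 34, 27, 39, 19, 3, 0, 33, 10, 15, 8, 17, 11, 31, 21, 28, 12, 23, 6, 5]

sorted suffixes:
  #0 SA[0]=13  'aafafceagchacbdgdcgceddccae'
  #1 SA[1]=24  'acbdgdcgceddccae'
  #2 SA[2]=38  'ae'
  #3 SA[3]=14  'afafceagchacbdgdcgceddccae'
  #4 SA[4]=16  'afceagchacbdgdcgceddccae'
  #5 SA[5]=20  'agchacbdgdcgceddccae'
  #6 SA[6]=4  'ahhbfbefhaafafceagchacbdgdcgceddccae'
  #7 SA[7]=26  'bdgdcgceddccae'
  #8 SA[8]=9  'befhaafafceagchacbdgdcgceddccae'
  #9 SA[9]=7  'bfbefhaafafceagchacbdgdcgceddccae'
  #10 SA[10]=37  'cae'
  #11 SA[11]=25  'cbdgdcgceddccae'
  #12 SA[12]=36  'ccae'
  #13 SA[13]=1  'cceahhbfbefhaafafceagchacbdgdcgceddccae'
  #14 SA[14]=18  'ceagchacbdgdcgceddccae'
  #15 SA[15]=2  'ceahhbfbefhaafafceagchacbdgdcgceddccae'
  #16 SA[16]=32  'ceddccae'
  #17 SA[17]=30  'cgceddccae'
  #18 SA[18]=22  'chacbdgdcgceddccae'
  #19 SA[19]=35  'dccae'
  #20 SA[20]=29  'dcgceddccae'
  #21 SA[21]=34  'ddccae'
  #22 SA[22]=27  'dgdcgceddccae'
  #23 SA[23]=39  'e'
  #24 SA[24]=19  'eagchacbdgdcgceddccae'
  #25 SA[25]=3  'eahhbfbefhaafafceagchacbdgdcgceddccae'
  #26 SA[26]=0  'ecceahhbfbefhaafafceagchacbdgdcgceddccae'
  #27 SA[27]=33  'eddccae'
  #28 SA[28]=10  'efhaafafceagchacbdgdcgceddccae'
  #29 SA[29]=15  'fafceagchacbdgdcgceddccae'
  #30 SA[30]=8  'fbefhaafafceagchacbdgdcgceddccae'
  #31 SA[31]=17  'fceagchacbdgdcgceddccae'
  #32 SA[32]=11  'fhaafafceagchacbdgdcgceddccae'
  #33 SA[33]=31  'gceddccae'
  #34 SA[34]=21  'gchacbdgdcgceddccae'
  #35 SA[35]=28  'gdcgceddccae'
  #36 SA[36]=12  'haafafceagchacbdgdcgceddccae'
  #37 SA[37]=23  'hacbdgdcgceddccae'
  #38 SA[38]=6  'hbfbefhaafafceagchacbdgdcgceddccae'
  #39 SA[39]=5  'hhbfbefhaafafceagchacbdgdcgceddccae'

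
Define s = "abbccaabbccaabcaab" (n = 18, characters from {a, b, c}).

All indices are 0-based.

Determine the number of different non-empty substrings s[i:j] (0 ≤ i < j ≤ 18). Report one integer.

sorted suffixes:
  #0 SA[0]=15  'aab'
  #1 SA[1]=5  'aabbccaabcaab'
  #2 SA[2]=11  'aabcaab'
  #3 SA[3]=16  'ab'
  #4 SA[4]=0  'abbccaabbccaabcaab'
  #5 SA[5]=6  'abbccaabcaab'
  #6 SA[6]=12  'abcaab'
  #7 SA[7]=17  'b'
  #8 SA[8]=1  'bbccaabbccaabcaab'
  #9 SA[9]=7  'bbccaabcaab'
  #10 SA[10]=13  'bcaab'
  #11 SA[11]=2  'bccaabbccaabcaab'
  #12 SA[12]=8  'bccaabcaab'
  #13 SA[13]=14  'caab'
  #14 SA[14]=4  'caabbccaabcaab'
  #15 SA[15]=10  'caabcaab'
  #16 SA[16]=3  'ccaabbccaabcaab'
  #17 SA[17]=9  'ccaabcaab'

SA = [15, 5, 11, 16, 0, 6, 12, 17, 1, 7, 13, 2, 8, 14, 4, 10, 3, 9]
i: (SA[i-1],SA[i]) lcp shared
  1: (15,5) 3 'aab'
  2: (5,11) 3 'aab'
  3: (11,16) 1 'a'
  4: (16,0) 2 'ab'
  5: (0,6) 8 'abbccaab'
  6: (6,12) 2 'ab'
  7: (12,17) 0 ''
  8: (17,1) 1 'b'
  9: (1,7) 7 'bbccaab'
  10: (7,13) 1 'b'
  11: (13,2) 2 'bc'
  12: (2,8) 6 'bccaab'
  13: (8,14) 0 ''
  14: (14,4) 4 'caab'
  15: (4,10) 4 'caab'
  16: (10,3) 1 'c'
  17: (3,9) 5 'ccaab'

n(n+1)/2 = 18·19/2 = 171
Σ LCP = 0 + 3 + 3 + 1 + 2 + 8 + 2 + 0 + 1 + 7 + 1 + 2 + 6 + 0 + 4 + 4 + 1 + 5 = 50
distinct = 171 − 50 = 121

121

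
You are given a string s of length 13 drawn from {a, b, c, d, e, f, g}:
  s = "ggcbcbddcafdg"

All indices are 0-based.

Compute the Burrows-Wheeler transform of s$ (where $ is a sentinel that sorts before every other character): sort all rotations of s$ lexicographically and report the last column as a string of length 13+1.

gcccdgbdbfadg$

rank  rotation        last
    0  $ggcbcbddcafdg  g
    1  afdg$ggcbcbddc  c
    2  bcbddcafdg$ggc  c
    3  bddcafdg$ggcbc  c
    4  cafdg$ggcbcbdd  d
    5  cbcbddcafdg$gg  g
    6  cbddcafdg$ggcb  b
    7  dcafdg$ggcbcbd  d
    8  ddcafdg$ggcbcb  b
    9  dg$ggcbcbddcaf  f
   10  fdg$ggcbcbddca  a
   11  g$ggcbcbddcafd  d
   12  gcbcbddcafdg$g  g
   13  ggcbcbddcafdg$  $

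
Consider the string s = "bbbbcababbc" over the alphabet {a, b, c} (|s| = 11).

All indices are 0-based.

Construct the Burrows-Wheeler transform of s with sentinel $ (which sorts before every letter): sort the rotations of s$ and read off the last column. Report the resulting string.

ccba$babbbbb

rank  rotation      last
    0  $bbbbcababbc  c
    1  ababbc$bbbbc  c
    2  abbc$bbbbcab  b
    3  babbc$bbbbca  a
    4  bbbbcababbc$  $
    5  bbbcababbc$b  b
    6  bbc$bbbbcaba  a
    7  bbcababbc$bb  b
    8  bc$bbbbcabab  b
    9  bcababbc$bbb  b
   10  c$bbbbcababb  b
   11  cababbc$bbbb  b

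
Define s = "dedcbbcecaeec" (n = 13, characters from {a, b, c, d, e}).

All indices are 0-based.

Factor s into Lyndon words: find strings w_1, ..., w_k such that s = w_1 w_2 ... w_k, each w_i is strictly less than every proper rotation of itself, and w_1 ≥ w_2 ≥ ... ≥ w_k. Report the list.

["de", "d", "c", "bbcec", "aeec"]

emit factor 1: 'de' (i=0, period=2)
emit factor 2: 'd' (i=2, period=1)
emit factor 3: 'c' (i=3, period=1)
emit factor 4: 'bbcec' (i=4, period=5)
emit factor 5: 'aeec' (i=9, period=4)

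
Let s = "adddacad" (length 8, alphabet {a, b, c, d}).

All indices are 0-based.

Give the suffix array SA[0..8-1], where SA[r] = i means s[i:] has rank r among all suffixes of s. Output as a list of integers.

[4, 6, 0, 5, 7, 3, 2, 1]

rank | idx | suffix
   0 |   4 | acad
   1 |   6 | ad
   2 |   0 | adddacad
   3 |   5 | cad
   4 |   7 | d
   5 |   3 | dacad
   6 |   2 | ddacad
   7 |   1 | dddacad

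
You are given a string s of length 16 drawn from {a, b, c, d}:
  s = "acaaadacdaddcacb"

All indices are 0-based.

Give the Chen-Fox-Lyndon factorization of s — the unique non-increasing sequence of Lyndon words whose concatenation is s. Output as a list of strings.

["ac", "aaadacdaddcacb"]

emit factor 1: 'ac' (i=0, period=2)
emit factor 2: 'aaadacdaddcacb' (i=2, period=14)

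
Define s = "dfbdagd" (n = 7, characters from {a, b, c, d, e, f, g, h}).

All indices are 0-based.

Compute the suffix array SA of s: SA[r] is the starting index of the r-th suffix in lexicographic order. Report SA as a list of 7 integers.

rank | idx | suffix
   0 |   4 | agd
   1 |   2 | bdagd
   2 |   6 | d
   3 |   3 | dagd
   4 |   0 | dfbdagd
   5 |   1 | fbdagd
   6 |   5 | gd

[4, 2, 6, 3, 0, 1, 5]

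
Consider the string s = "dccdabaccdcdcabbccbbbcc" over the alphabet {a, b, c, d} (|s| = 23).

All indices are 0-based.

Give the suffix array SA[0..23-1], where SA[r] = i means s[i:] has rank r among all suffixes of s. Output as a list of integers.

[4, 13, 6, 5, 18, 19, 14, 20, 15, 22, 12, 17, 21, 16, 1, 7, 2, 10, 8, 3, 11, 0, 9]

rank→(start, suffix):
  0 → (4, 'abaccdcdcabbccbbbcc')
  1 → (13, 'abbccbbbcc')
  2 → (6, 'accdcdcabbccbbbcc')
  3 → (5, 'baccdcdcabbccbbbcc')
  4 → (18, 'bbbcc')
  5 → (19, 'bbcc')
  6 → (14, 'bbccbbbcc')
  7 → (20, 'bcc')
  8 → (15, 'bccbbbcc')
  9 → (22, 'c')
  10 → (12, 'cabbccbbbcc')
  11 → (17, 'cbbbcc')
  12 → (21, 'cc')
  13 → (16, 'ccbbbcc')
  14 → (1, 'ccdabaccdcdcabbccbbbcc')
  15 → (7, 'ccdcdcabbccbbbcc')
  16 → (2, 'cdabaccdcdcabbccbbbcc')
  17 → (10, 'cdcabbccbbbcc')
  18 → (8, 'cdcdcabbccbbbcc')
  19 → (3, 'dabaccdcdcabbccbbbcc')
  20 → (11, 'dcabbccbbbcc')
  21 → (0, 'dccdabaccdcdcabbccbbbcc')
  22 → (9, 'dcdcabbccbbbcc')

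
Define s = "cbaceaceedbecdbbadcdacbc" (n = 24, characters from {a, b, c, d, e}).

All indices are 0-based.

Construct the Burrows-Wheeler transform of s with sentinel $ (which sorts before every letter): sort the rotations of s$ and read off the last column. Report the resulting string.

cdbebcbdcdb$adeaacceacbec

rank  rotation                   last
    0  $cbaceaceedbecdbbadcdacbc  c
    1  acbc$cbaceaceedbecdbbadcd  d
    2  aceaceedbecdbbadcdacbc$cb  b
    3  aceedbecdbbadcdacbc$cbace  e
    4  adcdacbc$cbaceaceedbecdbb  b
    5  baceaceedbecdbbadcdacbc$c  c
    6  badcdacbc$cbaceaceedbecdb  b
    7  bbadcdacbc$cbaceaceedbecd  d
    8  bc$cbaceaceedbecdbbadcdac  c
    9  becdbbadcdacbc$cbaceaceed  d
   10  c$cbaceaceedbecdbbadcdacb  b
   11  cbaceaceedbecdbbadcdacbc$  $
   12  cbc$cbaceaceedbecdbbadcda  a
   13  cdacbc$cbaceaceedbecdbbad  d
   14  cdbbadcdacbc$cbaceaceedbe  e
   15  ceaceedbecdbbadcdacbc$cba  a
   16  ceedbecdbbadcdacbc$cbacea  a
   17  dacbc$cbaceaceedbecdbbadc  c
   18  dbbadcdacbc$cbaceaceedbec  c
   19  dbecdbbadcdacbc$cbaceacee  e
   20  dcdacbc$cbaceaceedbecdbba  a
   21  eaceedbecdbbadcdacbc$cbac  c
   22  ecdbbadcdacbc$cbaceaceedb  b
   23  edbecdbbadcdacbc$cbaceace  e
   24  eedbecdbbadcdacbc$cbaceac  c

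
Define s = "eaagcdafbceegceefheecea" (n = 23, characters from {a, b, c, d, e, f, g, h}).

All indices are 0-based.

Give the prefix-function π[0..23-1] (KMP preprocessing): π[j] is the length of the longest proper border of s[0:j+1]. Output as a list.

[0, 0, 0, 0, 0, 0, 0, 0, 0, 0, 1, 1, 0, 0, 1, 1, 0, 0, 1, 1, 0, 1, 2]

π[0] = 0
j=1 s[j]='a': π[1]=0 (border '')
j=2 s[j]='a': π[2]=0 (border '')
j=3 s[j]='g': π[3]=0 (border '')
j=4 s[j]='c': π[4]=0 (border '')
j=5 s[j]='d': π[5]=0 (border '')
j=6 s[j]='a': π[6]=0 (border '')
j=7 s[j]='f': π[7]=0 (border '')
j=8 s[j]='b': π[8]=0 (border '')
j=9 s[j]='c': π[9]=0 (border '')
j=10 s[j]='e': π[10]=1 (border 'e')
j=11 s[j]='e': k: 1→0; π[11]=1 (border 'e')
j=12 s[j]='g': k: 1→0; π[12]=0 (border '')
j=13 s[j]='c': π[13]=0 (border '')
j=14 s[j]='e': π[14]=1 (border 'e')
j=15 s[j]='e': k: 1→0; π[15]=1 (border 'e')
j=16 s[j]='f': k: 1→0; π[16]=0 (border '')
j=17 s[j]='h': π[17]=0 (border '')
j=18 s[j]='e': π[18]=1 (border 'e')
j=19 s[j]='e': k: 1→0; π[19]=1 (border 'e')
j=20 s[j]='c': k: 1→0; π[20]=0 (border '')
j=21 s[j]='e': π[21]=1 (border 'e')
j=22 s[j]='a': π[22]=2 (border 'ea')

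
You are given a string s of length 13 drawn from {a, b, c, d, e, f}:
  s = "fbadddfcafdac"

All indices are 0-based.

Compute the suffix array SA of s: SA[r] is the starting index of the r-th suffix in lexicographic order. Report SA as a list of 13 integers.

rank→(start, suffix):
  0 → (11, 'ac')
  1 → (2, 'adddfcafdac')
  2 → (8, 'afdac')
  3 → (1, 'badddfcafdac')
  4 → (12, 'c')
  5 → (7, 'cafdac')
  6 → (10, 'dac')
  7 → (3, 'dddfcafdac')
  8 → (4, 'ddfcafdac')
  9 → (5, 'dfcafdac')
  10 → (0, 'fbadddfcafdac')
  11 → (6, 'fcafdac')
  12 → (9, 'fdac')

[11, 2, 8, 1, 12, 7, 10, 3, 4, 5, 0, 6, 9]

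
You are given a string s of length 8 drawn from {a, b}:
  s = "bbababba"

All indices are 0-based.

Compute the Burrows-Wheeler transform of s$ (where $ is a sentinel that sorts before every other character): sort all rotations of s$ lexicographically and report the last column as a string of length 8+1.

rank  rotation   last
    0  $bbababba  a
    1  a$bbababb  b
    2  ababba$bb  b
    3  abba$bbab  b
    4  ba$bbabab  b
    5  bababba$b  b
    6  babba$bba  a
    7  bba$bbaba  a
    8  bbababba$  $

abbbbbaa$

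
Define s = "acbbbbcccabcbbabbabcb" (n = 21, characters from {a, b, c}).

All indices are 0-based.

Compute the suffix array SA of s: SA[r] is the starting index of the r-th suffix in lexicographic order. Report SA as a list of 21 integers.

[14, 17, 9, 0, 20, 13, 16, 12, 15, 2, 3, 4, 18, 10, 5, 8, 19, 11, 1, 7, 6]

rank | idx | suffix
   0 |  14 | abbabcb
   1 |  17 | abcb
   2 |   9 | abcbbabbabcb
   3 |   0 | acbbbbcccabcbbabbabcb
   4 |  20 | b
   5 |  13 | babbabcb
   6 |  16 | babcb
   7 |  12 | bbabbabcb
   8 |  15 | bbabcb
   9 |   2 | bbbbcccabcbbabbabcb
  10 |   3 | bbbcccabcbbabbabcb
  11 |   4 | bbcccabcbbabbabcb
  12 |  18 | bcb
  13 |  10 | bcbbabbabcb
  14 |   5 | bcccabcbbabbabcb
  15 |   8 | cabcbbabbabcb
  16 |  19 | cb
  17 |  11 | cbbabbabcb
  18 |   1 | cbbbbcccabcbbabbabcb
  19 |   7 | ccabcbbabbabcb
  20 |   6 | cccabcbbabbabcb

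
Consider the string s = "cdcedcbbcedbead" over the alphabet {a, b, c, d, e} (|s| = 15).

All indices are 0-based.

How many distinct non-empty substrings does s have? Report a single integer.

rank | idx | suffix
   0 |  13 | ad
   1 |   6 | bbcedbead
   2 |   7 | bcedbead
   3 |  11 | bead
   4 |   5 | cbbcedbead
   5 |   0 | cdcedcbbcedbead
   6 |   8 | cedbead
   7 |   2 | cedcbbcedbead
   8 |  14 | d
   9 |  10 | dbead
  10 |   4 | dcbbcedbead
  11 |   1 | dcedcbbcedbead
  12 |  12 | ead
  13 |   9 | edbead
  14 |   3 | edcbbcedbead

SA = [13, 6, 7, 11, 5, 0, 8, 2, 14, 10, 4, 1, 12, 9, 3]
rank  pair      lcp
   1  s[13:],s[6:]  0  ''
   2  s[6:],s[7:]  1  'b'
   3  s[7:],s[11:]  1  'b'
   4  s[11:],s[5:]  0  ''
   5  s[5:],s[0:]  1  'c'
   6  s[0:],s[8:]  1  'c'
   7  s[8:],s[2:]  3  'ced'
   8  s[2:],s[14:]  0  ''
   9  s[14:],s[10:]  1  'd'
  10  s[10:],s[4:]  1  'd'
  11  s[4:],s[1:]  2  'dc'
  12  s[1:],s[12:]  0  ''
  13  s[12:],s[9:]  1  'e'
  14  s[9:],s[3:]  2  'ed'

n(n+1)/2 = 15·16/2 = 120
Σ LCP = 0 + 0 + 1 + 1 + 0 + 1 + 1 + 3 + 0 + 1 + 1 + 2 + 0 + 1 + 2 = 14
distinct = 120 − 14 = 106

106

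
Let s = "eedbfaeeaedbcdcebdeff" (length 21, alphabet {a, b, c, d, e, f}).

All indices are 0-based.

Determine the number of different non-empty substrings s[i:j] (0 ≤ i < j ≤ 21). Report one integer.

sorted suffixes:
  #0 SA[0]=8  'aedbcdcebdeff'
  #1 SA[1]=5  'aeeaedbcdcebdeff'
  #2 SA[2]=11  'bcdcebdeff'
  #3 SA[3]=16  'bdeff'
  #4 SA[4]=3  'bfaeeaedbcdcebdeff'
  #5 SA[5]=12  'cdcebdeff'
  #6 SA[6]=14  'cebdeff'
  #7 SA[7]=10  'dbcdcebdeff'
  #8 SA[8]=2  'dbfaeeaedbcdcebdeff'
  #9 SA[9]=13  'dcebdeff'
  #10 SA[10]=17  'deff'
  #11 SA[11]=7  'eaedbcdcebdeff'
  #12 SA[12]=15  'ebdeff'
  #13 SA[13]=9  'edbcdcebdeff'
  #14 SA[14]=1  'edbfaeeaedbcdcebdeff'
  #15 SA[15]=6  'eeaedbcdcebdeff'
  #16 SA[16]=0  'eedbfaeeaedbcdcebdeff'
  #17 SA[17]=18  'eff'
  #18 SA[18]=20  'f'
  #19 SA[19]=4  'faeeaedbcdcebdeff'
  #20 SA[20]=19  'ff'

SA = [8, 5, 11, 16, 3, 12, 14, 10, 2, 13, 17, 7, 15, 9, 1, 6, 0, 18, 20, 4, 19]
rank  pair      lcp
   1  s[8:],s[5:]  2  'ae'
   2  s[5:],s[11:]  0  ''
   3  s[11:],s[16:]  1  'b'
   4  s[16:],s[3:]  1  'b'
   5  s[3:],s[12:]  0  ''
   6  s[12:],s[14:]  1  'c'
   7  s[14:],s[10:]  0  ''
   8  s[10:],s[2:]  2  'db'
   9  s[2:],s[13:]  1  'd'
  10  s[13:],s[17:]  1  'd'
  11  s[17:],s[7:]  0  ''
  12  s[7:],s[15:]  1  'e'
  13  s[15:],s[9:]  1  'e'
  14  s[9:],s[1:]  3  'edb'
  15  s[1:],s[6:]  1  'e'
  16  s[6:],s[0:]  2  'ee'
  17  s[0:],s[18:]  1  'e'
  18  s[18:],s[20:]  0  ''
  19  s[20:],s[4:]  1  'f'
  20  s[4:],s[19:]  1  'f'

n(n+1)/2 = 21·22/2 = 231
Σ LCP = 0 + 2 + 0 + 1 + 1 + 0 + 1 + 0 + 2 + 1 + 1 + 0 + 1 + 1 + 3 + 1 + 2 + 1 + 0 + 1 + 1 = 20
distinct = 231 − 20 = 211

211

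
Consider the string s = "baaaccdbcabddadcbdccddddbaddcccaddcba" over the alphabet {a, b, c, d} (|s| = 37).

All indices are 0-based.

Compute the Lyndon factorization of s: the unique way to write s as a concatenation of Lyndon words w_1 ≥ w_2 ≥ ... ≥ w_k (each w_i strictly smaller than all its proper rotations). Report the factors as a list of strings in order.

["b", "aaaccdbcabddadcbdccddddbaddcccaddcb", "a"]

emit factor 1: 'b' (i=0, period=1)
emit factor 2: 'aaaccdbcabddadcbdccddddbaddcccaddcb' (i=1, period=35)
emit factor 3: 'a' (i=36, period=1)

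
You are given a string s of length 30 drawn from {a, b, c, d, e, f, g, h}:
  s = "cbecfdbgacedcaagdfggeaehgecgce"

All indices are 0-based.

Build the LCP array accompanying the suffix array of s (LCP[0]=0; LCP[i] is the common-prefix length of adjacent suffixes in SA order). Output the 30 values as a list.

[0, 1, 1, 1, 0, 1, 0, 1, 1, 2, 1, 1, 0, 1, 1, 0, 1, 1, 2, 1, 1, 0, 1, 0, 1, 1, 1, 2, 1, 0]

rank→(start, suffix):
  0 → (13, 'aagdfggeaehgecgce')
  1 → (8, 'acedcaagdfggeaehgecgce')
  2 → (21, 'aehgecgce')
  3 → (14, 'agdfggeaehgecgce')
  4 → (1, 'becfdbgacedcaagdfggeaehgecgce')
  5 → (6, 'bgacedcaagdfggeaehgecgce')
  6 → (12, 'caagdfggeaehgecgce')
  7 → (0, 'cbecfdbgacedcaagdfggeaehgecgce')
  8 → (28, 'ce')
  9 → (9, 'cedcaagdfggeaehgecgce')
  10 → (3, 'cfdbgacedcaagdfggeaehgecgce')
  11 → (26, 'cgce')
  12 → (5, 'dbgacedcaagdfggeaehgecgce')
  13 → (11, 'dcaagdfggeaehgecgce')
  14 → (16, 'dfggeaehgecgce')
  15 → (29, 'e')
  16 → (20, 'eaehgecgce')
  17 → (2, 'ecfdbgacedcaagdfggeaehgecgce')
  18 → (25, 'ecgce')
  19 → (10, 'edcaagdfggeaehgecgce')
  20 → (22, 'ehgecgce')
  21 → (4, 'fdbgacedcaagdfggeaehgecgce')
  22 → (17, 'fggeaehgecgce')
  23 → (7, 'gacedcaagdfggeaehgecgce')
  24 → (27, 'gce')
  25 → (15, 'gdfggeaehgecgce')
  26 → (19, 'geaehgecgce')
  27 → (24, 'gecgce')
  28 → (18, 'ggeaehgecgce')
  29 → (23, 'hgecgce')

SA = [13, 8, 21, 14, 1, 6, 12, 0, 28, 9, 3, 26, 5, 11, 16, 29, 20, 2, 25, 10, 22, 4, 17, 7, 27, 15, 19, 24, 18, 23]
rank  pair      lcp
   1  s[13:],s[8:]  1  'a'
   2  s[8:],s[21:]  1  'a'
   3  s[21:],s[14:]  1  'a'
   4  s[14:],s[1:]  0  ''
   5  s[1:],s[6:]  1  'b'
   6  s[6:],s[12:]  0  ''
   7  s[12:],s[0:]  1  'c'
   8  s[0:],s[28:]  1  'c'
   9  s[28:],s[9:]  2  'ce'
  10  s[9:],s[3:]  1  'c'
  11  s[3:],s[26:]  1  'c'
  12  s[26:],s[5:]  0  ''
  13  s[5:],s[11:]  1  'd'
  14  s[11:],s[16:]  1  'd'
  15  s[16:],s[29:]  0  ''
  16  s[29:],s[20:]  1  'e'
  17  s[20:],s[2:]  1  'e'
  18  s[2:],s[25:]  2  'ec'
  19  s[25:],s[10:]  1  'e'
  20  s[10:],s[22:]  1  'e'
  21  s[22:],s[4:]  0  ''
  22  s[4:],s[17:]  1  'f'
  23  s[17:],s[7:]  0  ''
  24  s[7:],s[27:]  1  'g'
  25  s[27:],s[15:]  1  'g'
  26  s[15:],s[19:]  1  'g'
  27  s[19:],s[24:]  2  'ge'
  28  s[24:],s[18:]  1  'g'
  29  s[18:],s[23:]  0  ''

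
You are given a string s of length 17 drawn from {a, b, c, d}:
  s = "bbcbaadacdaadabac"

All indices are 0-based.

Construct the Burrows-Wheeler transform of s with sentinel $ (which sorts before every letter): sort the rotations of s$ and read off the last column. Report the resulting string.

rank  rotation            last
    0  $bbcbaadacdaadabac  c
    1  aadabac$bbcbaadacd  d
    2  aadacdaadabac$bbcb  b
    3  abac$bbcbaadacdaad  d
    4  ac$bbcbaadacdaadab  b
    5  acdaadabac$bbcbaad  d
    6  adabac$bbcbaadacda  a
    7  adacdaadabac$bbcba  a
    8  baadacdaadabac$bbc  c
    9  bac$bbcbaadacdaada  a
   10  bbcbaadacdaadabac$  $
   11  bcbaadacdaadabac$b  b
   12  c$bbcbaadacdaadaba  a
   13  cbaadacdaadabac$bb  b
   14  cdaadabac$bbcbaada  a
   15  daadabac$bbcbaadac  c
   16  dabac$bbcbaadacdaa  a
   17  dacdaadabac$bbcbaa  a

cdbdbdaaca$babacaa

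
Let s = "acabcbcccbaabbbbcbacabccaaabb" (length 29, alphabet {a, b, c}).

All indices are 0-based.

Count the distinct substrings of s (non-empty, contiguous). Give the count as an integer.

377

rank | idx | suffix
   0 |  24 | aaabb
   1 |  25 | aabb
   2 |  10 | aabbbbcbacabccaaabb
   3 |  26 | abb
   4 |  11 | abbbbcbacabccaaabb
   5 |   2 | abcbcccbaabbbbcbacabccaaabb
   6 |  20 | abccaaabb
   7 |   0 | acabcbcccbaabbbbcbacabccaaabb
   8 |  18 | acabccaaabb
   9 |  28 | b
  10 |   9 | baabbbbcbacabccaaabb
  11 |  17 | bacabccaaabb
  12 |  27 | bb
  13 |  12 | bbbbcbacabccaaabb
  14 |  13 | bbbcbacabccaaabb
  15 |  14 | bbcbacabccaaabb
  16 |  15 | bcbacabccaaabb
  17 |   3 | bcbcccbaabbbbcbacabccaaabb
  18 |  21 | bccaaabb
  19 |   5 | bcccbaabbbbcbacabccaaabb
  20 |  23 | caaabb
  21 |   1 | cabcbcccbaabbbbcbacabccaaabb
  22 |  19 | cabccaaabb
  23 |   8 | cbaabbbbcbacabccaaabb
  24 |  16 | cbacabccaaabb
  25 |   4 | cbcccbaabbbbcbacabccaaabb
  26 |  22 | ccaaabb
  27 |   7 | ccbaabbbbcbacabccaaabb
  28 |   6 | cccbaabbbbcbacabccaaabb

SA = [24, 25, 10, 26, 11, 2, 20, 0, 18, 28, 9, 17, 27, 12, 13, 14, 15, 3, 21, 5, 23, 1, 19, 8, 16, 4, 22, 7, 6]
[i] adj suffixes → lcp
  [1] 24/25 → 2 ('aa')
  [2] 25/10 → 4 ('aabb')
  [3] 10/26 → 1 ('a')
  [4] 26/11 → 3 ('abb')
  [5] 11/2 → 2 ('ab')
  [6] 2/20 → 3 ('abc')
  [7] 20/0 → 1 ('a')
  [8] 0/18 → 5 ('acabc')
  [9] 18/28 → 0 ('')
  [10] 28/9 → 1 ('b')
  [11] 9/17 → 2 ('ba')
  [12] 17/27 → 1 ('b')
  [13] 27/12 → 2 ('bb')
  [14] 12/13 → 3 ('bbb')
  [15] 13/14 → 2 ('bb')
  [16] 14/15 → 1 ('b')
  [17] 15/3 → 3 ('bcb')
  [18] 3/21 → 2 ('bc')
  [19] 21/5 → 3 ('bcc')
  [20] 5/23 → 0 ('')
  [21] 23/1 → 2 ('ca')
  [22] 1/19 → 4 ('cabc')
  [23] 19/8 → 1 ('c')
  [24] 8/16 → 3 ('cba')
  [25] 16/4 → 2 ('cb')
  [26] 4/22 → 1 ('c')
  [27] 22/7 → 2 ('cc')
  [28] 7/6 → 2 ('cc')

n(n+1)/2 = 29·30/2 = 435
Σ LCP = 0 + 2 + 4 + 1 + 3 + 2 + 3 + 1 + 5 + 0 + 1 + 2 + 1 + 2 + 3 + 2 + 1 + 3 + 2 + 3 + 0 + 2 + 4 + 1 + 3 + 2 + 1 + 2 + 2 = 58
distinct = 435 − 58 = 377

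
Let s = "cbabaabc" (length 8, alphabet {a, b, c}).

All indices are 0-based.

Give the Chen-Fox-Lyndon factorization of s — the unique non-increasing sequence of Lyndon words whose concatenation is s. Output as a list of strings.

emit factor 1: 'c' (i=0, period=1)
emit factor 2: 'b' (i=1, period=1)
emit factor 3: 'ab' (i=2, period=2)
emit factor 4: 'aabc' (i=4, period=4)

["c", "b", "ab", "aabc"]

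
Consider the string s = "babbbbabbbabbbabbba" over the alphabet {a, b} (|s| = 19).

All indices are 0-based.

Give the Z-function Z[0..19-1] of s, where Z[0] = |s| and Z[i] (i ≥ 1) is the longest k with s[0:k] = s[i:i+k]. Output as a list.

Z[0]=19
i=1: fresh scan; Z[1]=0
i=2: fresh scan; Z[2]=1 extend→box=[2,3)
i=3: fresh scan; Z[3]=1 extend→box=[3,4)
i=4: fresh scan; Z[4]=1 extend→box=[4,5)
i=5: fresh scan; Z[5]=5 extend→box=[5,10)
i=6: min(r-i=4, Z[1]=0)=0; Z[6]=0
i=7: min(r-i=3, Z[2]=1)=1; Z[7]=1
i=8: min(r-i=2, Z[3]=1)=1; Z[8]=1
i=9: min(r-i=1, Z[4]=1)=1; Z[9]=5 extend→box=[9,14)
i=10: min(r-i=4, Z[1]=0)=0; Z[10]=0
i=11: min(r-i=3, Z[2]=1)=1; Z[11]=1
i=12: min(r-i=2, Z[3]=1)=1; Z[12]=1
i=13: min(r-i=1, Z[4]=1)=1; Z[13]=5 extend→box=[13,18)
i=14: min(r-i=4, Z[1]=0)=0; Z[14]=0
i=15: min(r-i=3, Z[2]=1)=1; Z[15]=1
i=16: min(r-i=2, Z[3]=1)=1; Z[16]=1
i=17: min(r-i=1, Z[4]=1)=1; Z[17]=2 extend→box=[17,19)
i=18: min(r-i=1, Z[1]=0)=0; Z[18]=0

[19, 0, 1, 1, 1, 5, 0, 1, 1, 5, 0, 1, 1, 5, 0, 1, 1, 2, 0]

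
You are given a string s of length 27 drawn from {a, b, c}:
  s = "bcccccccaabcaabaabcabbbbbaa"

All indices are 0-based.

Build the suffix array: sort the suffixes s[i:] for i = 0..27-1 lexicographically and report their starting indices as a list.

[26, 25, 12, 8, 15, 13, 19, 9, 16, 24, 14, 23, 22, 21, 20, 10, 17, 0, 11, 7, 18, 6, 5, 4, 3, 2, 1]

rank→(start, suffix):
  0 → (26, 'a')
  1 → (25, 'aa')
  2 → (12, 'aabaabcabbbbbaa')
  3 → (8, 'aabcaabaabcabbbbbaa')
  4 → (15, 'aabcabbbbbaa')
  5 → (13, 'abaabcabbbbbaa')
  6 → (19, 'abbbbbaa')
  7 → (9, 'abcaabaabcabbbbbaa')
  8 → (16, 'abcabbbbbaa')
  9 → (24, 'baa')
  10 → (14, 'baabcabbbbbaa')
  11 → (23, 'bbaa')
  12 → (22, 'bbbaa')
  13 → (21, 'bbbbaa')
  14 → (20, 'bbbbbaa')
  15 → (10, 'bcaabaabcabbbbbaa')
  16 → (17, 'bcabbbbbaa')
  17 → (0, 'bcccccccaabcaabaabcabbbbbaa')
  18 → (11, 'caabaabcabbbbbaa')
  19 → (7, 'caabcaabaabcabbbbbaa')
  20 → (18, 'cabbbbbaa')
  21 → (6, 'ccaabcaabaabcabbbbbaa')
  22 → (5, 'cccaabcaabaabcabbbbbaa')
  23 → (4, 'ccccaabcaabaabcabbbbbaa')
  24 → (3, 'cccccaabcaabaabcabbbbbaa')
  25 → (2, 'ccccccaabcaabaabcabbbbbaa')
  26 → (1, 'cccccccaabcaabaabcabbbbbaa')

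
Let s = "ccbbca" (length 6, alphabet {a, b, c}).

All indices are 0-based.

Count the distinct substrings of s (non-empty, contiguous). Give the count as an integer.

sorted suffixes:
  #0 SA[0]=5  'a'
  #1 SA[1]=2  'bbca'
  #2 SA[2]=3  'bca'
  #3 SA[3]=4  'ca'
  #4 SA[4]=1  'cbbca'
  #5 SA[5]=0  'ccbbca'

SA = [5, 2, 3, 4, 1, 0]
[i] adj suffixes → lcp
  [1] 5/2 → 0 ('')
  [2] 2/3 → 1 ('b')
  [3] 3/4 → 0 ('')
  [4] 4/1 → 1 ('c')
  [5] 1/0 → 1 ('c')

n(n+1)/2 = 6·7/2 = 21
Σ LCP = 0 + 0 + 1 + 0 + 1 + 1 = 3
distinct = 21 − 3 = 18

18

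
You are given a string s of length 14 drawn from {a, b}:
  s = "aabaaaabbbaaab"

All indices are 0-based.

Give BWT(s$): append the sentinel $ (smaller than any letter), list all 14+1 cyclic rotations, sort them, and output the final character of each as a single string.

bbbaa$aaaaaabba

rank  rotation         last
    0  $aabaaaabbbaaab  b
    1  aaaabbbaaab$aab  b
    2  aaab$aabaaaabbb  b
    3  aaabbbaaab$aaba  a
    4  aab$aabaaaabbba  a
    5  aabaaaabbbaaab$  $
    6  aabbbaaab$aabaa  a
    7  ab$aabaaaabbbaa  a
    8  abaaaabbbaaab$a  a
    9  abbbaaab$aabaaa  a
   10  b$aabaaaabbbaaa  a
   11  baaaabbbaaab$aa  a
   12  baaab$aabaaaabb  b
   13  bbaaab$aabaaaab  b
   14  bbbaaab$aabaaaa  a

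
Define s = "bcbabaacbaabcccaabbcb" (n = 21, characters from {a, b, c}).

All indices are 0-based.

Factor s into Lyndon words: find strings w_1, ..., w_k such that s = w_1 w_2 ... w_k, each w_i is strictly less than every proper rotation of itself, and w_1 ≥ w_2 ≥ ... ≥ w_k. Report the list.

["bc", "b", "ab", "aacb", "aabccc", "aabbcb"]

emit factor 1: 'bc' (i=0, period=2)
emit factor 2: 'b' (i=2, period=1)
emit factor 3: 'ab' (i=3, period=2)
emit factor 4: 'aacb' (i=5, period=4)
emit factor 5: 'aabccc' (i=9, period=6)
emit factor 6: 'aabbcb' (i=15, period=6)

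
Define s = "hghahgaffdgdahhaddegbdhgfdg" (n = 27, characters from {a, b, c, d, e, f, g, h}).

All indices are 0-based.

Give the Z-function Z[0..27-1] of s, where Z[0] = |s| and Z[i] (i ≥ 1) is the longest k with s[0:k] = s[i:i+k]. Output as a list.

[27, 0, 1, 0, 2, 0, 0, 0, 0, 0, 0, 0, 0, 1, 1, 0, 0, 0, 0, 0, 0, 0, 2, 0, 0, 0, 0]

Z[0]=27
i=1: i≥r, start 0; Z[1]=0
i=2: i≥r, start 0; Z[2]=1 extend→box=[2,3)
i=3: i≥r, start 0; Z[3]=0
i=4: i≥r, start 0; Z[4]=2 extend→box=[4,6)
i=5: min(r-i=1, Z[1]=0)=0; Z[5]=0
i=6: i≥r, start 0; Z[6]=0
i=7: i≥r, start 0; Z[7]=0
i=8: i≥r, start 0; Z[8]=0
i=9: i≥r, start 0; Z[9]=0
i=10: i≥r, start 0; Z[10]=0
i=11: i≥r, start 0; Z[11]=0
i=12: i≥r, start 0; Z[12]=0
i=13: i≥r, start 0; Z[13]=1 extend→box=[13,14)
i=14: i≥r, start 0; Z[14]=1 extend→box=[14,15)
i=15: i≥r, start 0; Z[15]=0
i=16: i≥r, start 0; Z[16]=0
i=17: i≥r, start 0; Z[17]=0
i=18: i≥r, start 0; Z[18]=0
i=19: i≥r, start 0; Z[19]=0
i=20: i≥r, start 0; Z[20]=0
i=21: i≥r, start 0; Z[21]=0
i=22: i≥r, start 0; Z[22]=2 extend→box=[22,24)
i=23: min(r-i=1, Z[1]=0)=0; Z[23]=0
i=24: i≥r, start 0; Z[24]=0
i=25: i≥r, start 0; Z[25]=0
i=26: i≥r, start 0; Z[26]=0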